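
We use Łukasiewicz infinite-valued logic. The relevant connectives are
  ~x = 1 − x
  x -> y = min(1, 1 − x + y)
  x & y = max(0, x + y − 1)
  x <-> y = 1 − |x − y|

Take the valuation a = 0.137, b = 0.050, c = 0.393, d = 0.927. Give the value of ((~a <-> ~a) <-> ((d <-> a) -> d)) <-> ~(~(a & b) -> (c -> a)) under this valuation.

~a = 1 − 0.137 = 0.863
~a <-> ~a = 1 − |0.863 − 0.863| = 1 − 0.000 = 1.000
d <-> a = 1 − |0.927 − 0.137| = 1 − 0.790 = 0.210
(d <-> a) -> d = min(1, 1 − 0.210 + 0.927) = min(1, 1.717) = 1.000
(~a <-> ~a) <-> ((d <-> a) -> d) = 1 − |1.000 − 1.000| = 1 − 0.000 = 1.000
a & b = max(0, 0.137 + 0.050 − 1) = max(0, -0.813) = 0.000
~(a & b) = 1 − 0.000 = 1.000
c -> a = min(1, 1 − 0.393 + 0.137) = min(1, 0.744) = 0.744
~(a & b) -> (c -> a) = min(1, 1 − 1.000 + 0.744) = min(1, 0.744) = 0.744
~(~(a & b) -> (c -> a)) = 1 − 0.744 = 0.256
((~a <-> ~a) <-> ((d <-> a) -> d)) <-> ~(~(a & b) -> (c -> a)) = 1 − |1.000 − 0.256| = 1 − 0.744 = 0.256

0.256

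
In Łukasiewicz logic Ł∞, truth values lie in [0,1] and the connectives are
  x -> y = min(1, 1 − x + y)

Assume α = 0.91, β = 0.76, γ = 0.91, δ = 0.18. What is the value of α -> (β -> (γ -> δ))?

0.60

γ -> δ = min(1, 1 − 0.91 + 0.18) = min(1, 0.27) = 0.27
β -> (γ -> δ) = min(1, 1 − 0.76 + 0.27) = min(1, 0.51) = 0.51
α -> (β -> (γ -> δ)) = min(1, 1 − 0.91 + 0.51) = min(1, 0.60) = 0.60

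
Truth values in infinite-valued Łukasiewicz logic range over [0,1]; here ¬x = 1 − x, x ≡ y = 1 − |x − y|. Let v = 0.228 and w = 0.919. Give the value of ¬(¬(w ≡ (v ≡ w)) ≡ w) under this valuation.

v ≡ w = 1 − |0.228 − 0.919| = 1 − 0.691 = 0.309
w ≡ (v ≡ w) = 1 − |0.919 − 0.309| = 1 − 0.610 = 0.390
¬(w ≡ (v ≡ w)) = 1 − 0.390 = 0.610
¬(w ≡ (v ≡ w)) ≡ w = 1 − |0.610 − 0.919| = 1 − 0.309 = 0.691
¬(¬(w ≡ (v ≡ w)) ≡ w) = 1 − 0.691 = 0.309

0.309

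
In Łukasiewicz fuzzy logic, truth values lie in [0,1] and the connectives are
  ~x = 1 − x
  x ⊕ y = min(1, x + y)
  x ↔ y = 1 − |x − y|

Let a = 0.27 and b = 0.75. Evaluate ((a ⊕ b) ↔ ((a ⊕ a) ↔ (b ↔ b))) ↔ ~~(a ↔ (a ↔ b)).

0.79

a ⊕ b = min(1, 0.27 + 0.75) = min(1, 1.02) = 1.00
a ⊕ a = min(1, 0.27 + 0.27) = min(1, 0.54) = 0.54
b ↔ b = 1 − |0.75 − 0.75| = 1 − 0.00 = 1.00
(a ⊕ a) ↔ (b ↔ b) = 1 − |0.54 − 1.00| = 1 − 0.46 = 0.54
(a ⊕ b) ↔ ((a ⊕ a) ↔ (b ↔ b)) = 1 − |1.00 − 0.54| = 1 − 0.46 = 0.54
a ↔ b = 1 − |0.27 − 0.75| = 1 − 0.48 = 0.52
a ↔ (a ↔ b) = 1 − |0.27 − 0.52| = 1 − 0.25 = 0.75
~(a ↔ (a ↔ b)) = 1 − 0.75 = 0.25
~~(a ↔ (a ↔ b)) = 1 − 0.25 = 0.75
((a ⊕ b) ↔ ((a ⊕ a) ↔ (b ↔ b))) ↔ ~~(a ↔ (a ↔ b)) = 1 − |0.54 − 0.75| = 1 − 0.21 = 0.79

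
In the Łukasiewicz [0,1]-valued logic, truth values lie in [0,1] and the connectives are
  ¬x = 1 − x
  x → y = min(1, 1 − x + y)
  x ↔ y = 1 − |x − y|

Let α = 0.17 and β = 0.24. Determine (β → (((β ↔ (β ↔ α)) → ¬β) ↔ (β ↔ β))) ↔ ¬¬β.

0.24

β ↔ α = 1 − |0.24 − 0.17| = 1 − 0.07 = 0.93
β ↔ (β ↔ α) = 1 − |0.24 − 0.93| = 1 − 0.69 = 0.31
¬β = 1 − 0.24 = 0.76
(β ↔ (β ↔ α)) → ¬β = min(1, 1 − 0.31 + 0.76) = min(1, 1.45) = 1.00
β ↔ β = 1 − |0.24 − 0.24| = 1 − 0.00 = 1.00
((β ↔ (β ↔ α)) → ¬β) ↔ (β ↔ β) = 1 − |1.00 − 1.00| = 1 − 0.00 = 1.00
β → (((β ↔ (β ↔ α)) → ¬β) ↔ (β ↔ β)) = min(1, 1 − 0.24 + 1.00) = min(1, 1.76) = 1.00
¬¬β = 1 − 0.76 = 0.24
(β → (((β ↔ (β ↔ α)) → ¬β) ↔ (β ↔ β))) ↔ ¬¬β = 1 − |1.00 − 0.24| = 1 − 0.76 = 0.24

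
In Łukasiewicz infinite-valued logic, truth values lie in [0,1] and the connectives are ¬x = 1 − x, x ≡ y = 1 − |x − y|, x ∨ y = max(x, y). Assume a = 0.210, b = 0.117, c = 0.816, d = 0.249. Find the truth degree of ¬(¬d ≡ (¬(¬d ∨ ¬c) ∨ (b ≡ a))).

0.156

¬d = 1 − 0.249 = 0.751
¬c = 1 − 0.816 = 0.184
¬d ∨ ¬c = max(0.751, 0.184) = 0.751
¬(¬d ∨ ¬c) = 1 − 0.751 = 0.249
b ≡ a = 1 − |0.117 − 0.210| = 1 − 0.093 = 0.907
¬(¬d ∨ ¬c) ∨ (b ≡ a) = max(0.249, 0.907) = 0.907
¬d ≡ (¬(¬d ∨ ¬c) ∨ (b ≡ a)) = 1 − |0.751 − 0.907| = 1 − 0.156 = 0.844
¬(¬d ≡ (¬(¬d ∨ ¬c) ∨ (b ≡ a))) = 1 − 0.844 = 0.156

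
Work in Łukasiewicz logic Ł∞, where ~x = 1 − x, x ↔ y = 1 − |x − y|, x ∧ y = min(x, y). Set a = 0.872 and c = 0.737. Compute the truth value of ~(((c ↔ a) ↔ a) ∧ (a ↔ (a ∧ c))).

0.135

c ↔ a = 1 − |0.737 − 0.872| = 1 − 0.135 = 0.865
(c ↔ a) ↔ a = 1 − |0.865 − 0.872| = 1 − 0.007 = 0.993
a ∧ c = min(0.872, 0.737) = 0.737
a ↔ (a ∧ c) = 1 − |0.872 − 0.737| = 1 − 0.135 = 0.865
((c ↔ a) ↔ a) ∧ (a ↔ (a ∧ c)) = min(0.993, 0.865) = 0.865
~(((c ↔ a) ↔ a) ∧ (a ↔ (a ∧ c))) = 1 − 0.865 = 0.135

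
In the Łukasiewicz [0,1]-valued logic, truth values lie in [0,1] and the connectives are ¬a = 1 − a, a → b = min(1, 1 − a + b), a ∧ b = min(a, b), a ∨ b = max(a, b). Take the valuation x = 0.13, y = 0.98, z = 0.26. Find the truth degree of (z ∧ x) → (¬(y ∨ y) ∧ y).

0.89

z ∧ x = min(0.26, 0.13) = 0.13
y ∨ y = max(0.98, 0.98) = 0.98
¬(y ∨ y) = 1 − 0.98 = 0.02
¬(y ∨ y) ∧ y = min(0.02, 0.98) = 0.02
(z ∧ x) → (¬(y ∨ y) ∧ y) = min(1, 1 − 0.13 + 0.02) = min(1, 0.89) = 0.89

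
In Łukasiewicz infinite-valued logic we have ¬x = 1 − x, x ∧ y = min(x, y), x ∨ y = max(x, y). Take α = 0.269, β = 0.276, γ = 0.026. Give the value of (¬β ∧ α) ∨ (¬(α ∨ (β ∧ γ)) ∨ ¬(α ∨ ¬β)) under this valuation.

0.731

¬β = 1 − 0.276 = 0.724
¬β ∧ α = min(0.724, 0.269) = 0.269
β ∧ γ = min(0.276, 0.026) = 0.026
α ∨ (β ∧ γ) = max(0.269, 0.026) = 0.269
¬(α ∨ (β ∧ γ)) = 1 − 0.269 = 0.731
α ∨ ¬β = max(0.269, 0.724) = 0.724
¬(α ∨ ¬β) = 1 − 0.724 = 0.276
¬(α ∨ (β ∧ γ)) ∨ ¬(α ∨ ¬β) = max(0.731, 0.276) = 0.731
(¬β ∧ α) ∨ (¬(α ∨ (β ∧ γ)) ∨ ¬(α ∨ ¬β)) = max(0.269, 0.731) = 0.731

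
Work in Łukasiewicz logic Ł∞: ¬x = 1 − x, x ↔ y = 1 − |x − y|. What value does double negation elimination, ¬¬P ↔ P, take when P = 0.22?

¬P = 1 − 0.22 = 0.78
¬¬P = 1 − 0.78 = 0.22
¬¬P ↔ P = 1 − |0.22 − 0.22| = 1 − 0.00 = 1.00
(As expected: always 1 in Ł∞ since negation is involutive.)

1.00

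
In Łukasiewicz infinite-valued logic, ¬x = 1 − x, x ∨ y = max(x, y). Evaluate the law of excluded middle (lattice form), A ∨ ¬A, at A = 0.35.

0.65

¬A = 1 − 0.35 = 0.65
A ∨ ¬A = max(0.35, 0.65) = 0.65
(The value 0.65 < 1 shows this instance is not satisfied; not a Ł∞-tautology — its value is max(a, 1−a).)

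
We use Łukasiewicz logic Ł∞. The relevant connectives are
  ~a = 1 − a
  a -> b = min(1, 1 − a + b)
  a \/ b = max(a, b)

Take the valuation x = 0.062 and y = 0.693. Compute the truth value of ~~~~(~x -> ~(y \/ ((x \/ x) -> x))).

~x = 1 − 0.062 = 0.938
x \/ x = max(0.062, 0.062) = 0.062
(x \/ x) -> x = min(1, 1 − 0.062 + 0.062) = min(1, 1.000) = 1.000
y \/ ((x \/ x) -> x) = max(0.693, 1.000) = 1.000
~(y \/ ((x \/ x) -> x)) = 1 − 1.000 = 0.000
~x -> ~(y \/ ((x \/ x) -> x)) = min(1, 1 − 0.938 + 0.000) = min(1, 0.062) = 0.062
~(~x -> ~(y \/ ((x \/ x) -> x))) = 1 − 0.062 = 0.938
~~(~x -> ~(y \/ ((x \/ x) -> x))) = 1 − 0.938 = 0.062
~~~(~x -> ~(y \/ ((x \/ x) -> x))) = 1 − 0.062 = 0.938
~~~~(~x -> ~(y \/ ((x \/ x) -> x))) = 1 − 0.938 = 0.062

0.062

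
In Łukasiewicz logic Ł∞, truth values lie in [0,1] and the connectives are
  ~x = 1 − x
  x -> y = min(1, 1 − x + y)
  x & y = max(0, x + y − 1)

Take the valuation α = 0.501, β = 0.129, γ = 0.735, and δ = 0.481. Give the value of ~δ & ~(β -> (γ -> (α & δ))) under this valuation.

~δ = 1 − 0.481 = 0.519
α & δ = max(0, 0.501 + 0.481 − 1) = max(0, -0.018) = 0.000
γ -> (α & δ) = min(1, 1 − 0.735 + 0.000) = min(1, 0.265) = 0.265
β -> (γ -> (α & δ)) = min(1, 1 − 0.129 + 0.265) = min(1, 1.136) = 1.000
~(β -> (γ -> (α & δ))) = 1 − 1.000 = 0.000
~δ & ~(β -> (γ -> (α & δ))) = max(0, 0.519 + 0.000 − 1) = max(0, -0.481) = 0.000

0.000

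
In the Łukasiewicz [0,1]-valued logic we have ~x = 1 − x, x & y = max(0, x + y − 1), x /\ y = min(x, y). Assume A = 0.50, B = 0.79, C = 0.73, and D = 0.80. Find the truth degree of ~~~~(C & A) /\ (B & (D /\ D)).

0.23

C & A = max(0, 0.73 + 0.50 − 1) = max(0, 0.23) = 0.23
~(C & A) = 1 − 0.23 = 0.77
~~(C & A) = 1 − 0.77 = 0.23
~~~(C & A) = 1 − 0.23 = 0.77
~~~~(C & A) = 1 − 0.77 = 0.23
D /\ D = min(0.80, 0.80) = 0.80
B & (D /\ D) = max(0, 0.79 + 0.80 − 1) = max(0, 0.59) = 0.59
~~~~(C & A) /\ (B & (D /\ D)) = min(0.23, 0.59) = 0.23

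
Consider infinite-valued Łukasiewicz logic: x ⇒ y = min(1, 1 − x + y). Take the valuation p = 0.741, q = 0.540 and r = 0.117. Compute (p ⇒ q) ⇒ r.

p ⇒ q = min(1, 1 − 0.741 + 0.540) = min(1, 0.799) = 0.799
(p ⇒ q) ⇒ r = min(1, 1 − 0.799 + 0.117) = min(1, 0.318) = 0.318

0.318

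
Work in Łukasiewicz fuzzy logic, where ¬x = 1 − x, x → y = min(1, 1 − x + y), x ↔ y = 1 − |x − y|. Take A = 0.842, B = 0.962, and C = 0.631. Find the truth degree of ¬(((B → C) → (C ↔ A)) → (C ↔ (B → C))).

B → C = min(1, 1 − 0.962 + 0.631) = min(1, 0.669) = 0.669
C ↔ A = 1 − |0.631 − 0.842| = 1 − 0.211 = 0.789
(B → C) → (C ↔ A) = min(1, 1 − 0.669 + 0.789) = min(1, 1.120) = 1.000
C ↔ (B → C) = 1 − |0.631 − 0.669| = 1 − 0.038 = 0.962
((B → C) → (C ↔ A)) → (C ↔ (B → C)) = min(1, 1 − 1.000 + 0.962) = min(1, 0.962) = 0.962
¬(((B → C) → (C ↔ A)) → (C ↔ (B → C))) = 1 − 0.962 = 0.038

0.038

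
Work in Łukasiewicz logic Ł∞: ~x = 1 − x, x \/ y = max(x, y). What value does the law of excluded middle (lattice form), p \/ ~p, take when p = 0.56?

~p = 1 − 0.56 = 0.44
p \/ ~p = max(0.56, 0.44) = 0.56
(The value 0.56 < 1 shows this instance is not satisfied; not a Ł∞-tautology — its value is max(a, 1−a).)

0.56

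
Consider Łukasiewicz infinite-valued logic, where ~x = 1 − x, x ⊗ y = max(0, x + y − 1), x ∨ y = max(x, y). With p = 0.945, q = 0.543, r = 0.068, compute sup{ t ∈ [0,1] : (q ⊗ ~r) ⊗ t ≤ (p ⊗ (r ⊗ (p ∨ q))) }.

0.525

~r = 1 − 0.068 = 0.932
q ⊗ ~r = max(0, 0.543 + 0.932 − 1) = max(0, 0.475) = 0.475
So the left factor is q ⊗ ~r = 0.475.
p ∨ q = max(0.945, 0.543) = 0.945
r ⊗ (p ∨ q) = max(0, 0.068 + 0.945 − 1) = max(0, 0.013) = 0.013
p ⊗ (r ⊗ (p ∨ q)) = max(0, 0.945 + 0.013 − 1) = max(0, -0.042) = 0.000
So the right-hand bound is p ⊗ (r ⊗ (p ∨ q)) = 0.000.
The residuum of the Łukasiewicz t-norm gives the supremum: min(1, 1 − 0.475 + 0.000).
1 − 0.475 + 0.000 = 0.525, so t = min(1, 0.525) = 0.525.
Check: 0.475 ⊗ 0.525 = max(0, 0.000) = 0.000 ≤ 0.000.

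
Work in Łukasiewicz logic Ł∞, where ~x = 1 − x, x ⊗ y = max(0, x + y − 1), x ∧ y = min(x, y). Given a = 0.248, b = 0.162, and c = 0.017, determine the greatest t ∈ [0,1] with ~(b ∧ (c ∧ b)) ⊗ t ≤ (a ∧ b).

c ∧ b = min(0.017, 0.162) = 0.017
b ∧ (c ∧ b) = min(0.162, 0.017) = 0.017
~(b ∧ (c ∧ b)) = 1 − 0.017 = 0.983
So the left factor is ~(b ∧ (c ∧ b)) = 0.983.
a ∧ b = min(0.248, 0.162) = 0.162
So the right-hand bound is a ∧ b = 0.162.
The residuum of the Łukasiewicz t-norm gives the supremum: min(1, 1 − 0.983 + 0.162).
1 − 0.983 + 0.162 = 0.179, so t = min(1, 0.179) = 0.179.
Check: 0.983 ⊗ 0.179 = max(0, 0.162) = 0.162 ≤ 0.162.

0.179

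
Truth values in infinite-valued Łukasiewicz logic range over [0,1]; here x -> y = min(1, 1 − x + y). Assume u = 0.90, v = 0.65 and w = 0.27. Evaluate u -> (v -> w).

v -> w = min(1, 1 − 0.65 + 0.27) = min(1, 0.62) = 0.62
u -> (v -> w) = min(1, 1 − 0.90 + 0.62) = min(1, 0.72) = 0.72

0.72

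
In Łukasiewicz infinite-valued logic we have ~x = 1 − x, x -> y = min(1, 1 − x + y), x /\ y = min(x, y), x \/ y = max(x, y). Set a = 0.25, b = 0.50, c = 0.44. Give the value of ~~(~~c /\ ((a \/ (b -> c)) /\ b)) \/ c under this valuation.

0.44

~c = 1 − 0.44 = 0.56
~~c = 1 − 0.56 = 0.44
b -> c = min(1, 1 − 0.50 + 0.44) = min(1, 0.94) = 0.94
a \/ (b -> c) = max(0.25, 0.94) = 0.94
(a \/ (b -> c)) /\ b = min(0.94, 0.50) = 0.50
~~c /\ ((a \/ (b -> c)) /\ b) = min(0.44, 0.50) = 0.44
~(~~c /\ ((a \/ (b -> c)) /\ b)) = 1 − 0.44 = 0.56
~~(~~c /\ ((a \/ (b -> c)) /\ b)) = 1 − 0.56 = 0.44
~~(~~c /\ ((a \/ (b -> c)) /\ b)) \/ c = max(0.44, 0.44) = 0.44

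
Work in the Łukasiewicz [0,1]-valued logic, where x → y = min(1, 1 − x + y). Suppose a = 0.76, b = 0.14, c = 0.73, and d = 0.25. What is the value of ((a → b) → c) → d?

a → b = min(1, 1 − 0.76 + 0.14) = min(1, 0.38) = 0.38
(a → b) → c = min(1, 1 − 0.38 + 0.73) = min(1, 1.35) = 1.00
((a → b) → c) → d = min(1, 1 − 1.00 + 0.25) = min(1, 0.25) = 0.25

0.25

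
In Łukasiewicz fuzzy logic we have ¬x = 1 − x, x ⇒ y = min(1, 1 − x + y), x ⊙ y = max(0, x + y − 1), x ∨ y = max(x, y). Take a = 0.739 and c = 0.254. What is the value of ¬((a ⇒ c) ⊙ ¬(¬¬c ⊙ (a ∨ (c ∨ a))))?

a ⇒ c = min(1, 1 − 0.739 + 0.254) = min(1, 0.515) = 0.515
¬c = 1 − 0.254 = 0.746
¬¬c = 1 − 0.746 = 0.254
c ∨ a = max(0.254, 0.739) = 0.739
a ∨ (c ∨ a) = max(0.739, 0.739) = 0.739
¬¬c ⊙ (a ∨ (c ∨ a)) = max(0, 0.254 + 0.739 − 1) = max(0, -0.007) = 0.000
¬(¬¬c ⊙ (a ∨ (c ∨ a))) = 1 − 0.000 = 1.000
(a ⇒ c) ⊙ ¬(¬¬c ⊙ (a ∨ (c ∨ a))) = max(0, 0.515 + 1.000 − 1) = max(0, 0.515) = 0.515
¬((a ⇒ c) ⊙ ¬(¬¬c ⊙ (a ∨ (c ∨ a)))) = 1 − 0.515 = 0.485

0.485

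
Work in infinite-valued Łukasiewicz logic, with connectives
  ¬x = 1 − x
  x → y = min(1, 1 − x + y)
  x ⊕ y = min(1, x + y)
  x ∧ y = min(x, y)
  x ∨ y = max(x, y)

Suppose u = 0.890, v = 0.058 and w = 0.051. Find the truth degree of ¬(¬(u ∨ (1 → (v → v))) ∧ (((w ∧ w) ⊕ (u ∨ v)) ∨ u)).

1.000

v → v = min(1, 1 − 0.058 + 0.058) = min(1, 1.000) = 1.000
1 → (v → v) = min(1, 1 − 1.000 + 1.000) = min(1, 1.000) = 1.000
u ∨ (1 → (v → v)) = max(0.890, 1.000) = 1.000
¬(u ∨ (1 → (v → v))) = 1 − 1.000 = 0.000
w ∧ w = min(0.051, 0.051) = 0.051
u ∨ v = max(0.890, 0.058) = 0.890
(w ∧ w) ⊕ (u ∨ v) = min(1, 0.051 + 0.890) = min(1, 0.941) = 0.941
((w ∧ w) ⊕ (u ∨ v)) ∨ u = max(0.941, 0.890) = 0.941
¬(u ∨ (1 → (v → v))) ∧ (((w ∧ w) ⊕ (u ∨ v)) ∨ u) = min(0.000, 0.941) = 0.000
¬(¬(u ∨ (1 → (v → v))) ∧ (((w ∧ w) ⊕ (u ∨ v)) ∨ u)) = 1 − 0.000 = 1.000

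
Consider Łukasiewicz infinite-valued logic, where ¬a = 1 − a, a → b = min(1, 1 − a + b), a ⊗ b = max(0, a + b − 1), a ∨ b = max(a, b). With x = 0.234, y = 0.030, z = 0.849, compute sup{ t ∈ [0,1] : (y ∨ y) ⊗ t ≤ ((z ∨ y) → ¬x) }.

y ∨ y = max(0.030, 0.030) = 0.030
So the left factor is y ∨ y = 0.030.
z ∨ y = max(0.849, 0.030) = 0.849
¬x = 1 − 0.234 = 0.766
(z ∨ y) → ¬x = min(1, 1 − 0.849 + 0.766) = min(1, 0.917) = 0.917
So the right-hand bound is (z ∨ y) → ¬x = 0.917.
The residuum of the Łukasiewicz t-norm gives the supremum: min(1, 1 − 0.030 + 0.917).
1 − 0.030 + 0.917 = 1.887, so t = min(1, 1.887) = 1.000.
Check: 0.030 ⊗ 1.000 = max(0, 0.030) = 0.030 ≤ 0.917.

1.000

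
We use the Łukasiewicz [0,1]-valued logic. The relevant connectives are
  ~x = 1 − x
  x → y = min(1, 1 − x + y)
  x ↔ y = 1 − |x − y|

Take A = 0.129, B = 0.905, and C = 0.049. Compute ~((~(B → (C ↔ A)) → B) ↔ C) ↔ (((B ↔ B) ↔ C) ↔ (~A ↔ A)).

0.840

C ↔ A = 1 − |0.049 − 0.129| = 1 − 0.080 = 0.920
B → (C ↔ A) = min(1, 1 − 0.905 + 0.920) = min(1, 1.015) = 1.000
~(B → (C ↔ A)) = 1 − 1.000 = 0.000
~(B → (C ↔ A)) → B = min(1, 1 − 0.000 + 0.905) = min(1, 1.905) = 1.000
(~(B → (C ↔ A)) → B) ↔ C = 1 − |1.000 − 0.049| = 1 − 0.951 = 0.049
~((~(B → (C ↔ A)) → B) ↔ C) = 1 − 0.049 = 0.951
B ↔ B = 1 − |0.905 − 0.905| = 1 − 0.000 = 1.000
(B ↔ B) ↔ C = 1 − |1.000 − 0.049| = 1 − 0.951 = 0.049
~A = 1 − 0.129 = 0.871
~A ↔ A = 1 − |0.871 − 0.129| = 1 − 0.742 = 0.258
((B ↔ B) ↔ C) ↔ (~A ↔ A) = 1 − |0.049 − 0.258| = 1 − 0.209 = 0.791
~((~(B → (C ↔ A)) → B) ↔ C) ↔ (((B ↔ B) ↔ C) ↔ (~A ↔ A)) = 1 − |0.951 − 0.791| = 1 − 0.160 = 0.840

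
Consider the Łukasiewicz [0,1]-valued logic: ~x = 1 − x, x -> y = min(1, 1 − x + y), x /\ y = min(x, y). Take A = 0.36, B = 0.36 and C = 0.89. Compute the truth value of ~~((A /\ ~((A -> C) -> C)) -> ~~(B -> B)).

A -> C = min(1, 1 − 0.36 + 0.89) = min(1, 1.53) = 1.00
(A -> C) -> C = min(1, 1 − 1.00 + 0.89) = min(1, 0.89) = 0.89
~((A -> C) -> C) = 1 − 0.89 = 0.11
A /\ ~((A -> C) -> C) = min(0.36, 0.11) = 0.11
B -> B = min(1, 1 − 0.36 + 0.36) = min(1, 1.00) = 1.00
~(B -> B) = 1 − 1.00 = 0.00
~~(B -> B) = 1 − 0.00 = 1.00
(A /\ ~((A -> C) -> C)) -> ~~(B -> B) = min(1, 1 − 0.11 + 1.00) = min(1, 1.89) = 1.00
~((A /\ ~((A -> C) -> C)) -> ~~(B -> B)) = 1 − 1.00 = 0.00
~~((A /\ ~((A -> C) -> C)) -> ~~(B -> B)) = 1 − 0.00 = 1.00

1.00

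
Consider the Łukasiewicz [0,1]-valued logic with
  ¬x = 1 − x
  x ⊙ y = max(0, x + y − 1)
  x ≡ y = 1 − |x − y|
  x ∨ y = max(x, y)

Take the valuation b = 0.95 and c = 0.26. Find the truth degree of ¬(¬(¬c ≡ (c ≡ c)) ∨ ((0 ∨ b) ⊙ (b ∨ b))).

0.10

¬c = 1 − 0.26 = 0.74
c ≡ c = 1 − |0.26 − 0.26| = 1 − 0.00 = 1.00
¬c ≡ (c ≡ c) = 1 − |0.74 − 1.00| = 1 − 0.26 = 0.74
¬(¬c ≡ (c ≡ c)) = 1 − 0.74 = 0.26
0 ∨ b = max(0.00, 0.95) = 0.95
b ∨ b = max(0.95, 0.95) = 0.95
(0 ∨ b) ⊙ (b ∨ b) = max(0, 0.95 + 0.95 − 1) = max(0, 0.90) = 0.90
¬(¬c ≡ (c ≡ c)) ∨ ((0 ∨ b) ⊙ (b ∨ b)) = max(0.26, 0.90) = 0.90
¬(¬(¬c ≡ (c ≡ c)) ∨ ((0 ∨ b) ⊙ (b ∨ b))) = 1 − 0.90 = 0.10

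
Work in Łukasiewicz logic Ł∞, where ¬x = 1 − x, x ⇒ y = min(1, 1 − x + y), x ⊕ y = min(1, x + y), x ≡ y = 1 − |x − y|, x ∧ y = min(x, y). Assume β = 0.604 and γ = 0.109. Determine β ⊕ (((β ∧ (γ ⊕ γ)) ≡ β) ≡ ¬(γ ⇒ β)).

0.990

γ ⊕ γ = min(1, 0.109 + 0.109) = min(1, 0.218) = 0.218
β ∧ (γ ⊕ γ) = min(0.604, 0.218) = 0.218
(β ∧ (γ ⊕ γ)) ≡ β = 1 − |0.218 − 0.604| = 1 − 0.386 = 0.614
γ ⇒ β = min(1, 1 − 0.109 + 0.604) = min(1, 1.495) = 1.000
¬(γ ⇒ β) = 1 − 1.000 = 0.000
((β ∧ (γ ⊕ γ)) ≡ β) ≡ ¬(γ ⇒ β) = 1 − |0.614 − 0.000| = 1 − 0.614 = 0.386
β ⊕ (((β ∧ (γ ⊕ γ)) ≡ β) ≡ ¬(γ ⇒ β)) = min(1, 0.604 + 0.386) = min(1, 0.990) = 0.990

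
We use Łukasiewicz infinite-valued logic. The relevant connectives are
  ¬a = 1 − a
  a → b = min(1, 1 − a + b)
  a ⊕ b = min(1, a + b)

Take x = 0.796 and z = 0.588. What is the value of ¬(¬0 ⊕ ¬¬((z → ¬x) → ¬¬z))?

0.000

¬0 = 1 − 0.000 = 1.000
¬x = 1 − 0.796 = 0.204
z → ¬x = min(1, 1 − 0.588 + 0.204) = min(1, 0.616) = 0.616
¬z = 1 − 0.588 = 0.412
¬¬z = 1 − 0.412 = 0.588
(z → ¬x) → ¬¬z = min(1, 1 − 0.616 + 0.588) = min(1, 0.972) = 0.972
¬((z → ¬x) → ¬¬z) = 1 − 0.972 = 0.028
¬¬((z → ¬x) → ¬¬z) = 1 − 0.028 = 0.972
¬0 ⊕ ¬¬((z → ¬x) → ¬¬z) = min(1, 1.000 + 0.972) = min(1, 1.972) = 1.000
¬(¬0 ⊕ ¬¬((z → ¬x) → ¬¬z)) = 1 − 1.000 = 0.000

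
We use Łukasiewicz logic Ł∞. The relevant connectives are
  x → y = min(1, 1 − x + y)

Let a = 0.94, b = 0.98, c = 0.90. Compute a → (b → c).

0.98

b → c = min(1, 1 − 0.98 + 0.90) = min(1, 0.92) = 0.92
a → (b → c) = min(1, 1 − 0.94 + 0.92) = min(1, 0.98) = 0.98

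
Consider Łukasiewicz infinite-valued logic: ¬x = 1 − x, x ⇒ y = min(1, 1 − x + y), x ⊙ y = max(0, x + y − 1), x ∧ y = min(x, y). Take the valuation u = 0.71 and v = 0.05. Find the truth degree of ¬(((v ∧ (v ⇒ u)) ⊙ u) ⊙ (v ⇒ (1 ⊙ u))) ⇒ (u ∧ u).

0.71

v ⇒ u = min(1, 1 − 0.05 + 0.71) = min(1, 1.66) = 1.00
v ∧ (v ⇒ u) = min(0.05, 1.00) = 0.05
(v ∧ (v ⇒ u)) ⊙ u = max(0, 0.05 + 0.71 − 1) = max(0, -0.24) = 0.00
1 ⊙ u = max(0, 1.00 + 0.71 − 1) = max(0, 0.71) = 0.71
v ⇒ (1 ⊙ u) = min(1, 1 − 0.05 + 0.71) = min(1, 1.66) = 1.00
((v ∧ (v ⇒ u)) ⊙ u) ⊙ (v ⇒ (1 ⊙ u)) = max(0, 0.00 + 1.00 − 1) = max(0, 0.00) = 0.00
¬(((v ∧ (v ⇒ u)) ⊙ u) ⊙ (v ⇒ (1 ⊙ u))) = 1 − 0.00 = 1.00
u ∧ u = min(0.71, 0.71) = 0.71
¬(((v ∧ (v ⇒ u)) ⊙ u) ⊙ (v ⇒ (1 ⊙ u))) ⇒ (u ∧ u) = min(1, 1 − 1.00 + 0.71) = min(1, 0.71) = 0.71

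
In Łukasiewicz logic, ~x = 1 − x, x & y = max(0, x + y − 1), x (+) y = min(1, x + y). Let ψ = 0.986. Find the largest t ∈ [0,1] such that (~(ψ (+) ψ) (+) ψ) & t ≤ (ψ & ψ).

ψ (+) ψ = min(1, 0.986 + 0.986) = min(1, 1.972) = 1.000
~(ψ (+) ψ) = 1 − 1.000 = 0.000
~(ψ (+) ψ) (+) ψ = min(1, 0.000 + 0.986) = min(1, 0.986) = 0.986
So the left factor is ~(ψ (+) ψ) (+) ψ = 0.986.
ψ & ψ = max(0, 0.986 + 0.986 − 1) = max(0, 0.972) = 0.972
So the right-hand bound is ψ & ψ = 0.972.
The residuum of the Łukasiewicz t-norm gives the supremum: min(1, 1 − 0.986 + 0.972).
1 − 0.986 + 0.972 = 0.986, so t = min(1, 0.986) = 0.986.
Check: 0.986 & 0.986 = max(0, 0.972) = 0.972 ≤ 0.972.

0.986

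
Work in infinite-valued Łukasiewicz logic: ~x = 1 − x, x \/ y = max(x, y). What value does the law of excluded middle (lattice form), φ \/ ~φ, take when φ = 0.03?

0.97

~φ = 1 − 0.03 = 0.97
φ \/ ~φ = max(0.03, 0.97) = 0.97
(The value 0.97 < 1 shows this instance is not satisfied; not a Ł∞-tautology — its value is max(a, 1−a).)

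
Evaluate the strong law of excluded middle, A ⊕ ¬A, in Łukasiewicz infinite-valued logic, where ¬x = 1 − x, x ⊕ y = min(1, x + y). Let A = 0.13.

¬A = 1 − 0.13 = 0.87
A ⊕ ¬A = min(1, 0.13 + 0.87) = min(1, 1.00) = 1.00
(As expected: always 1 in Ł∞ since a ⊕ (1−a) = 1.)

1.00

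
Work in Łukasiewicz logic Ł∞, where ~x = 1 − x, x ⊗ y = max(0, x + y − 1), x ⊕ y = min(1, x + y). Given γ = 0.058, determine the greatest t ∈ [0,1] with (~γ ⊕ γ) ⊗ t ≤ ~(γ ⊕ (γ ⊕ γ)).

0.826

~γ = 1 − 0.058 = 0.942
~γ ⊕ γ = min(1, 0.942 + 0.058) = min(1, 1.000) = 1.000
So the left factor is ~γ ⊕ γ = 1.000.
γ ⊕ γ = min(1, 0.058 + 0.058) = min(1, 0.116) = 0.116
γ ⊕ (γ ⊕ γ) = min(1, 0.058 + 0.116) = min(1, 0.174) = 0.174
~(γ ⊕ (γ ⊕ γ)) = 1 − 0.174 = 0.826
So the right-hand bound is ~(γ ⊕ (γ ⊕ γ)) = 0.826.
The residuum of the Łukasiewicz t-norm gives the supremum: min(1, 1 − 1.000 + 0.826).
1 − 1.000 + 0.826 = 0.826, so t = min(1, 0.826) = 0.826.
Check: 1.000 ⊗ 0.826 = max(0, 0.826) = 0.826 ≤ 0.826.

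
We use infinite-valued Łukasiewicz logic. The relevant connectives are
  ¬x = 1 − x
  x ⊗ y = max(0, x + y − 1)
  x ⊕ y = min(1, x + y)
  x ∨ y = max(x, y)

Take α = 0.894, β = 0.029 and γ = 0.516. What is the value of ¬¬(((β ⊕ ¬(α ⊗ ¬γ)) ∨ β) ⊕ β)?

0.680

¬γ = 1 − 0.516 = 0.484
α ⊗ ¬γ = max(0, 0.894 + 0.484 − 1) = max(0, 0.378) = 0.378
¬(α ⊗ ¬γ) = 1 − 0.378 = 0.622
β ⊕ ¬(α ⊗ ¬γ) = min(1, 0.029 + 0.622) = min(1, 0.651) = 0.651
(β ⊕ ¬(α ⊗ ¬γ)) ∨ β = max(0.651, 0.029) = 0.651
((β ⊕ ¬(α ⊗ ¬γ)) ∨ β) ⊕ β = min(1, 0.651 + 0.029) = min(1, 0.680) = 0.680
¬(((β ⊕ ¬(α ⊗ ¬γ)) ∨ β) ⊕ β) = 1 − 0.680 = 0.320
¬¬(((β ⊕ ¬(α ⊗ ¬γ)) ∨ β) ⊕ β) = 1 − 0.320 = 0.680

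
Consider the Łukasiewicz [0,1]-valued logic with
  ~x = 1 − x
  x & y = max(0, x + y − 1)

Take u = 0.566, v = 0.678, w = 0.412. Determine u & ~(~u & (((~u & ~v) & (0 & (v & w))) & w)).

0.566

~u = 1 − 0.566 = 0.434
~v = 1 − 0.678 = 0.322
~u & ~v = max(0, 0.434 + 0.322 − 1) = max(0, -0.244) = 0.000
v & w = max(0, 0.678 + 0.412 − 1) = max(0, 0.090) = 0.090
0 & (v & w) = max(0, 0.000 + 0.090 − 1) = max(0, -0.910) = 0.000
(~u & ~v) & (0 & (v & w)) = max(0, 0.000 + 0.000 − 1) = max(0, -1.000) = 0.000
((~u & ~v) & (0 & (v & w))) & w = max(0, 0.000 + 0.412 − 1) = max(0, -0.588) = 0.000
~u & (((~u & ~v) & (0 & (v & w))) & w) = max(0, 0.434 + 0.000 − 1) = max(0, -0.566) = 0.000
~(~u & (((~u & ~v) & (0 & (v & w))) & w)) = 1 − 0.000 = 1.000
u & ~(~u & (((~u & ~v) & (0 & (v & w))) & w)) = max(0, 0.566 + 1.000 − 1) = max(0, 0.566) = 0.566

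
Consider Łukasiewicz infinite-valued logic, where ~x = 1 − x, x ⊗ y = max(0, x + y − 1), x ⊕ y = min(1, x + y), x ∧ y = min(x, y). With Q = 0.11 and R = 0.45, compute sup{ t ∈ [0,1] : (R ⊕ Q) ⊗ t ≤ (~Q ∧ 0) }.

0.44

R ⊕ Q = min(1, 0.45 + 0.11) = min(1, 0.56) = 0.56
So the left factor is R ⊕ Q = 0.56.
~Q = 1 − 0.11 = 0.89
~Q ∧ 0 = min(0.89, 0.00) = 0.00
So the right-hand bound is ~Q ∧ 0 = 0.00.
The residuum of the Łukasiewicz t-norm gives the supremum: min(1, 1 − 0.56 + 0.00).
1 − 0.56 + 0.00 = 0.44, so t = min(1, 0.44) = 0.44.
Check: 0.56 ⊗ 0.44 = max(0, 0.00) = 0.00 ≤ 0.00.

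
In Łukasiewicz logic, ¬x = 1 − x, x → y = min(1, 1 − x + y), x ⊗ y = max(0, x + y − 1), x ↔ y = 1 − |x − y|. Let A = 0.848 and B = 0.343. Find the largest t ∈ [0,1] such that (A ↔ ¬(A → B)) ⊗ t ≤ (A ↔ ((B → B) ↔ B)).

0.838

A → B = min(1, 1 − 0.848 + 0.343) = min(1, 0.495) = 0.495
¬(A → B) = 1 − 0.495 = 0.505
A ↔ ¬(A → B) = 1 − |0.848 − 0.505| = 1 − 0.343 = 0.657
So the left factor is A ↔ ¬(A → B) = 0.657.
B → B = min(1, 1 − 0.343 + 0.343) = min(1, 1.000) = 1.000
(B → B) ↔ B = 1 − |1.000 − 0.343| = 1 − 0.657 = 0.343
A ↔ ((B → B) ↔ B) = 1 − |0.848 − 0.343| = 1 − 0.505 = 0.495
So the right-hand bound is A ↔ ((B → B) ↔ B) = 0.495.
The residuum of the Łukasiewicz t-norm gives the supremum: min(1, 1 − 0.657 + 0.495).
1 − 0.657 + 0.495 = 0.838, so t = min(1, 0.838) = 0.838.
Check: 0.657 ⊗ 0.838 = max(0, 0.495) = 0.495 ≤ 0.495.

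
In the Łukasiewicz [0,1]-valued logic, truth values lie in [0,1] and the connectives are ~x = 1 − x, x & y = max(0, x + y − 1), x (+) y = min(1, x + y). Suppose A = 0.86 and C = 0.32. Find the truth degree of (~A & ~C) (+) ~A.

0.14

~A = 1 − 0.86 = 0.14
~C = 1 − 0.32 = 0.68
~A & ~C = max(0, 0.14 + 0.68 − 1) = max(0, -0.18) = 0.00
(~A & ~C) (+) ~A = min(1, 0.00 + 0.14) = min(1, 0.14) = 0.14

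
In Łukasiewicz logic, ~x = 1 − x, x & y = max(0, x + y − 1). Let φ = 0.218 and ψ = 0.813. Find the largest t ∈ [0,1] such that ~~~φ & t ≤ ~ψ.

~φ = 1 − 0.218 = 0.782
~~φ = 1 − 0.782 = 0.218
~~~φ = 1 − 0.218 = 0.782
So the left factor is ~~~φ = 0.782.
~ψ = 1 − 0.813 = 0.187
So the right-hand bound is ~ψ = 0.187.
The residuum of the Łukasiewicz t-norm gives the supremum: min(1, 1 − 0.782 + 0.187).
1 − 0.782 + 0.187 = 0.405, so t = min(1, 0.405) = 0.405.
Check: 0.782 & 0.405 = max(0, 0.187) = 0.187 ≤ 0.187.

0.405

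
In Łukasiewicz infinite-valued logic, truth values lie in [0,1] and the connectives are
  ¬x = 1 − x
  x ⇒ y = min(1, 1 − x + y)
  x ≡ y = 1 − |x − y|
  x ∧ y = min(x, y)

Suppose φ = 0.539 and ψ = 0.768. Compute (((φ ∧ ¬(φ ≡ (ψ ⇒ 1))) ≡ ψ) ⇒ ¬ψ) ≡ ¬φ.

ψ ⇒ 1 = min(1, 1 − 0.768 + 1.000) = min(1, 1.232) = 1.000
φ ≡ (ψ ⇒ 1) = 1 − |0.539 − 1.000| = 1 − 0.461 = 0.539
¬(φ ≡ (ψ ⇒ 1)) = 1 − 0.539 = 0.461
φ ∧ ¬(φ ≡ (ψ ⇒ 1)) = min(0.539, 0.461) = 0.461
(φ ∧ ¬(φ ≡ (ψ ⇒ 1))) ≡ ψ = 1 − |0.461 − 0.768| = 1 − 0.307 = 0.693
¬ψ = 1 − 0.768 = 0.232
((φ ∧ ¬(φ ≡ (ψ ⇒ 1))) ≡ ψ) ⇒ ¬ψ = min(1, 1 − 0.693 + 0.232) = min(1, 0.539) = 0.539
¬φ = 1 − 0.539 = 0.461
(((φ ∧ ¬(φ ≡ (ψ ⇒ 1))) ≡ ψ) ⇒ ¬ψ) ≡ ¬φ = 1 − |0.539 − 0.461| = 1 − 0.078 = 0.922

0.922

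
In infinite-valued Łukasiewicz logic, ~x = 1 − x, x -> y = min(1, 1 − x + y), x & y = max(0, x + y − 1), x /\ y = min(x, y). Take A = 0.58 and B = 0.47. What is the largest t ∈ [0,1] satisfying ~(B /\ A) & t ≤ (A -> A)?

B /\ A = min(0.47, 0.58) = 0.47
~(B /\ A) = 1 − 0.47 = 0.53
So the left factor is ~(B /\ A) = 0.53.
A -> A = min(1, 1 − 0.58 + 0.58) = min(1, 1.00) = 1.00
So the right-hand bound is A -> A = 1.00.
The residuum of the Łukasiewicz t-norm gives the supremum: min(1, 1 − 0.53 + 1.00).
1 − 0.53 + 1.00 = 1.47, so t = min(1, 1.47) = 1.00.
Check: 0.53 & 1.00 = max(0, 0.53) = 0.53 ≤ 1.00.

1.00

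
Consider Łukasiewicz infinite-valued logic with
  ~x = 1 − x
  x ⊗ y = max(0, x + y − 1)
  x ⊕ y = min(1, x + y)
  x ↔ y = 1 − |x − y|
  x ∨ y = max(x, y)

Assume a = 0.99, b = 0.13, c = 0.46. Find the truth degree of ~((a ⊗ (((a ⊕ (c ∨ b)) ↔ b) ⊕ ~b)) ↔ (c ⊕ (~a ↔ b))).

c ∨ b = max(0.46, 0.13) = 0.46
a ⊕ (c ∨ b) = min(1, 0.99 + 0.46) = min(1, 1.45) = 1.00
(a ⊕ (c ∨ b)) ↔ b = 1 − |1.00 − 0.13| = 1 − 0.87 = 0.13
~b = 1 − 0.13 = 0.87
((a ⊕ (c ∨ b)) ↔ b) ⊕ ~b = min(1, 0.13 + 0.87) = min(1, 1.00) = 1.00
a ⊗ (((a ⊕ (c ∨ b)) ↔ b) ⊕ ~b) = max(0, 0.99 + 1.00 − 1) = max(0, 0.99) = 0.99
~a = 1 − 0.99 = 0.01
~a ↔ b = 1 − |0.01 − 0.13| = 1 − 0.12 = 0.88
c ⊕ (~a ↔ b) = min(1, 0.46 + 0.88) = min(1, 1.34) = 1.00
(a ⊗ (((a ⊕ (c ∨ b)) ↔ b) ⊕ ~b)) ↔ (c ⊕ (~a ↔ b)) = 1 − |0.99 − 1.00| = 1 − 0.01 = 0.99
~((a ⊗ (((a ⊕ (c ∨ b)) ↔ b) ⊕ ~b)) ↔ (c ⊕ (~a ↔ b))) = 1 − 0.99 = 0.01

0.01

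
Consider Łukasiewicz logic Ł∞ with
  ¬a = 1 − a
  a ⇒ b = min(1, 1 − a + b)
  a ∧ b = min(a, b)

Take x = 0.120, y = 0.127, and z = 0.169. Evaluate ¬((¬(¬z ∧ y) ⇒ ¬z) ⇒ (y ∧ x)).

0.838

¬z = 1 − 0.169 = 0.831
¬z ∧ y = min(0.831, 0.127) = 0.127
¬(¬z ∧ y) = 1 − 0.127 = 0.873
¬(¬z ∧ y) ⇒ ¬z = min(1, 1 − 0.873 + 0.831) = min(1, 0.958) = 0.958
y ∧ x = min(0.127, 0.120) = 0.120
(¬(¬z ∧ y) ⇒ ¬z) ⇒ (y ∧ x) = min(1, 1 − 0.958 + 0.120) = min(1, 0.162) = 0.162
¬((¬(¬z ∧ y) ⇒ ¬z) ⇒ (y ∧ x)) = 1 − 0.162 = 0.838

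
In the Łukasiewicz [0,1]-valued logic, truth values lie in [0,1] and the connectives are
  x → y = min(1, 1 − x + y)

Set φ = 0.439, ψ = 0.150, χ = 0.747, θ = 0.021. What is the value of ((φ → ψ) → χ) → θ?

φ → ψ = min(1, 1 − 0.439 + 0.150) = min(1, 0.711) = 0.711
(φ → ψ) → χ = min(1, 1 − 0.711 + 0.747) = min(1, 1.036) = 1.000
((φ → ψ) → χ) → θ = min(1, 1 − 1.000 + 0.021) = min(1, 0.021) = 0.021

0.021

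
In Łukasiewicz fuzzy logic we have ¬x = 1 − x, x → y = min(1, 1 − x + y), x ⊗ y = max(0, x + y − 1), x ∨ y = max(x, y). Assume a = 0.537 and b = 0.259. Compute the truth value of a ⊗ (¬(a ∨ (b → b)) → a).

0.537

b → b = min(1, 1 − 0.259 + 0.259) = min(1, 1.000) = 1.000
a ∨ (b → b) = max(0.537, 1.000) = 1.000
¬(a ∨ (b → b)) = 1 − 1.000 = 0.000
¬(a ∨ (b → b)) → a = min(1, 1 − 0.000 + 0.537) = min(1, 1.537) = 1.000
a ⊗ (¬(a ∨ (b → b)) → a) = max(0, 0.537 + 1.000 − 1) = max(0, 0.537) = 0.537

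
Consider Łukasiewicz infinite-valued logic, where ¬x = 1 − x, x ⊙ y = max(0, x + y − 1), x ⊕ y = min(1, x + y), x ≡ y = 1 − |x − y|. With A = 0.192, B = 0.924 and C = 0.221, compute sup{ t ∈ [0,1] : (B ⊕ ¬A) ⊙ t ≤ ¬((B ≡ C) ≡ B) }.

¬A = 1 − 0.192 = 0.808
B ⊕ ¬A = min(1, 0.924 + 0.808) = min(1, 1.732) = 1.000
So the left factor is B ⊕ ¬A = 1.000.
B ≡ C = 1 − |0.924 − 0.221| = 1 − 0.703 = 0.297
(B ≡ C) ≡ B = 1 − |0.297 − 0.924| = 1 − 0.627 = 0.373
¬((B ≡ C) ≡ B) = 1 − 0.373 = 0.627
So the right-hand bound is ¬((B ≡ C) ≡ B) = 0.627.
The residuum of the Łukasiewicz t-norm gives the supremum: min(1, 1 − 1.000 + 0.627).
1 − 1.000 + 0.627 = 0.627, so t = min(1, 0.627) = 0.627.
Check: 1.000 ⊙ 0.627 = max(0, 0.627) = 0.627 ≤ 0.627.

0.627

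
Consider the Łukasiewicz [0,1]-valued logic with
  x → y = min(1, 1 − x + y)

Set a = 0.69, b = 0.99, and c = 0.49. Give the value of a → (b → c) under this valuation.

0.81

b → c = min(1, 1 − 0.99 + 0.49) = min(1, 0.50) = 0.50
a → (b → c) = min(1, 1 − 0.69 + 0.50) = min(1, 0.81) = 0.81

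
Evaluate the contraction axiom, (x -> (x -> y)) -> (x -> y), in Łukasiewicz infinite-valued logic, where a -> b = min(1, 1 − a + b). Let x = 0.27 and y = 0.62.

1.00

x -> y = min(1, 1 − 0.27 + 0.62) = min(1, 1.35) = 1.00
x -> (x -> y) = min(1, 1 − 0.27 + 1.00) = min(1, 1.73) = 1.00
(x -> (x -> y)) -> (x -> y) = min(1, 1 − 1.00 + 1.00) = min(1, 1.00) = 1.00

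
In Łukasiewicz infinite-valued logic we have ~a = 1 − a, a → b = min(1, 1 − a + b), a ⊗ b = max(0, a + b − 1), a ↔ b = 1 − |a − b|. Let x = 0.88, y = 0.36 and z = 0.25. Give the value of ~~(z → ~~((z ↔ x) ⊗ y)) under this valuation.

z ↔ x = 1 − |0.25 − 0.88| = 1 − 0.63 = 0.37
(z ↔ x) ⊗ y = max(0, 0.37 + 0.36 − 1) = max(0, -0.27) = 0.00
~((z ↔ x) ⊗ y) = 1 − 0.00 = 1.00
~~((z ↔ x) ⊗ y) = 1 − 1.00 = 0.00
z → ~~((z ↔ x) ⊗ y) = min(1, 1 − 0.25 + 0.00) = min(1, 0.75) = 0.75
~(z → ~~((z ↔ x) ⊗ y)) = 1 − 0.75 = 0.25
~~(z → ~~((z ↔ x) ⊗ y)) = 1 − 0.25 = 0.75

0.75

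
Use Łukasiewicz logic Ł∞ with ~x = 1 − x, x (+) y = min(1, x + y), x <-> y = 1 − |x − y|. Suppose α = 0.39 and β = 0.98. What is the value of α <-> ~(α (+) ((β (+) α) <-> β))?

β (+) α = min(1, 0.98 + 0.39) = min(1, 1.37) = 1.00
(β (+) α) <-> β = 1 − |1.00 − 0.98| = 1 − 0.02 = 0.98
α (+) ((β (+) α) <-> β) = min(1, 0.39 + 0.98) = min(1, 1.37) = 1.00
~(α (+) ((β (+) α) <-> β)) = 1 − 1.00 = 0.00
α <-> ~(α (+) ((β (+) α) <-> β)) = 1 − |0.39 − 0.00| = 1 − 0.39 = 0.61

0.61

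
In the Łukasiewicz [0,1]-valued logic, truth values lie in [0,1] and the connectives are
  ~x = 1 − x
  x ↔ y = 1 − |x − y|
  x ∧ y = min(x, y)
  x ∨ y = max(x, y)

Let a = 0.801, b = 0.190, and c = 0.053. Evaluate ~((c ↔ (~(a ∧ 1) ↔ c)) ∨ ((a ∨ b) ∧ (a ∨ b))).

a ∧ 1 = min(0.801, 1.000) = 0.801
~(a ∧ 1) = 1 − 0.801 = 0.199
~(a ∧ 1) ↔ c = 1 − |0.199 − 0.053| = 1 − 0.146 = 0.854
c ↔ (~(a ∧ 1) ↔ c) = 1 − |0.053 − 0.854| = 1 − 0.801 = 0.199
a ∨ b = max(0.801, 0.190) = 0.801
(a ∨ b) ∧ (a ∨ b) = min(0.801, 0.801) = 0.801
(c ↔ (~(a ∧ 1) ↔ c)) ∨ ((a ∨ b) ∧ (a ∨ b)) = max(0.199, 0.801) = 0.801
~((c ↔ (~(a ∧ 1) ↔ c)) ∨ ((a ∨ b) ∧ (a ∨ b))) = 1 − 0.801 = 0.199

0.199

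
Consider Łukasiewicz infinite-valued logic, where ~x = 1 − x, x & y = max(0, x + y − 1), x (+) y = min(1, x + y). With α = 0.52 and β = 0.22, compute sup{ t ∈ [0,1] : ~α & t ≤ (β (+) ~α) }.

~α = 1 − 0.52 = 0.48
So the left factor is ~α = 0.48.
β (+) ~α = min(1, 0.22 + 0.48) = min(1, 0.70) = 0.70
So the right-hand bound is β (+) ~α = 0.70.
The residuum of the Łukasiewicz t-norm gives the supremum: min(1, 1 − 0.48 + 0.70).
1 − 0.48 + 0.70 = 1.22, so t = min(1, 1.22) = 1.00.
Check: 0.48 & 1.00 = max(0, 0.48) = 0.48 ≤ 0.70.

1.00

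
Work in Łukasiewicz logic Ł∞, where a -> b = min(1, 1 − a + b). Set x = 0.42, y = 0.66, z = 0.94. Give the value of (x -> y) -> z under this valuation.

x -> y = min(1, 1 − 0.42 + 0.66) = min(1, 1.24) = 1.00
(x -> y) -> z = min(1, 1 − 1.00 + 0.94) = min(1, 0.94) = 0.94

0.94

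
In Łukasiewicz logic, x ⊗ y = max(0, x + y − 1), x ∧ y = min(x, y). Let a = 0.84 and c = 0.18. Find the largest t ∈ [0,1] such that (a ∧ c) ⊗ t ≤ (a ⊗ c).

0.84

a ∧ c = min(0.84, 0.18) = 0.18
So the left factor is a ∧ c = 0.18.
a ⊗ c = max(0, 0.84 + 0.18 − 1) = max(0, 0.02) = 0.02
So the right-hand bound is a ⊗ c = 0.02.
The residuum of the Łukasiewicz t-norm gives the supremum: min(1, 1 − 0.18 + 0.02).
1 − 0.18 + 0.02 = 0.84, so t = min(1, 0.84) = 0.84.
Check: 0.18 ⊗ 0.84 = max(0, 0.02) = 0.02 ≤ 0.02.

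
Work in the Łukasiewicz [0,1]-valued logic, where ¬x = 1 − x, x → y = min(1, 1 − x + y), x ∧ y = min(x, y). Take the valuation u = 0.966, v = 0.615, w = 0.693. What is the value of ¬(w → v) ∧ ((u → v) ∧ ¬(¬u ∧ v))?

w → v = min(1, 1 − 0.693 + 0.615) = min(1, 0.922) = 0.922
¬(w → v) = 1 − 0.922 = 0.078
u → v = min(1, 1 − 0.966 + 0.615) = min(1, 0.649) = 0.649
¬u = 1 − 0.966 = 0.034
¬u ∧ v = min(0.034, 0.615) = 0.034
¬(¬u ∧ v) = 1 − 0.034 = 0.966
(u → v) ∧ ¬(¬u ∧ v) = min(0.649, 0.966) = 0.649
¬(w → v) ∧ ((u → v) ∧ ¬(¬u ∧ v)) = min(0.078, 0.649) = 0.078

0.078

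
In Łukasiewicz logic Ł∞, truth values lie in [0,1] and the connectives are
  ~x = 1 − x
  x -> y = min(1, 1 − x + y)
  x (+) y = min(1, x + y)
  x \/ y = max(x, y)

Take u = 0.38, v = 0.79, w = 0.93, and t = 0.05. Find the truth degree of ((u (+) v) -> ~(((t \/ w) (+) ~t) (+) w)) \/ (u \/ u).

0.38

u (+) v = min(1, 0.38 + 0.79) = min(1, 1.17) = 1.00
t \/ w = max(0.05, 0.93) = 0.93
~t = 1 − 0.05 = 0.95
(t \/ w) (+) ~t = min(1, 0.93 + 0.95) = min(1, 1.88) = 1.00
((t \/ w) (+) ~t) (+) w = min(1, 1.00 + 0.93) = min(1, 1.93) = 1.00
~(((t \/ w) (+) ~t) (+) w) = 1 − 1.00 = 0.00
(u (+) v) -> ~(((t \/ w) (+) ~t) (+) w) = min(1, 1 − 1.00 + 0.00) = min(1, 0.00) = 0.00
u \/ u = max(0.38, 0.38) = 0.38
((u (+) v) -> ~(((t \/ w) (+) ~t) (+) w)) \/ (u \/ u) = max(0.00, 0.38) = 0.38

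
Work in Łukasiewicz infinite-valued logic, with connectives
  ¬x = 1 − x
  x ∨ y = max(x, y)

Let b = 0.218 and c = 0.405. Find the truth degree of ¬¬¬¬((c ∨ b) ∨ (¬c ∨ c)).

0.595

c ∨ b = max(0.405, 0.218) = 0.405
¬c = 1 − 0.405 = 0.595
¬c ∨ c = max(0.595, 0.405) = 0.595
(c ∨ b) ∨ (¬c ∨ c) = max(0.405, 0.595) = 0.595
¬((c ∨ b) ∨ (¬c ∨ c)) = 1 − 0.595 = 0.405
¬¬((c ∨ b) ∨ (¬c ∨ c)) = 1 − 0.405 = 0.595
¬¬¬((c ∨ b) ∨ (¬c ∨ c)) = 1 − 0.595 = 0.405
¬¬¬¬((c ∨ b) ∨ (¬c ∨ c)) = 1 − 0.405 = 0.595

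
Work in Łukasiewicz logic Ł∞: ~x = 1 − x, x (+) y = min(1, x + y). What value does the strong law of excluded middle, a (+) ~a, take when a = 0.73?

1.00

~a = 1 − 0.73 = 0.27
a (+) ~a = min(1, 0.73 + 0.27) = min(1, 1.00) = 1.00
(As expected: always 1 in Ł∞ since a ⊕ (1−a) = 1.)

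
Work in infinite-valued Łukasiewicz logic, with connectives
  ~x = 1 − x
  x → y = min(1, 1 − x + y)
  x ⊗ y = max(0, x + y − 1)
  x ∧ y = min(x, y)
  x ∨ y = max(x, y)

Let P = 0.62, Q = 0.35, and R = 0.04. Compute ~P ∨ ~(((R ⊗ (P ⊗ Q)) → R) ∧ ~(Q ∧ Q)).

~P = 1 − 0.62 = 0.38
P ⊗ Q = max(0, 0.62 + 0.35 − 1) = max(0, -0.03) = 0.00
R ⊗ (P ⊗ Q) = max(0, 0.04 + 0.00 − 1) = max(0, -0.96) = 0.00
(R ⊗ (P ⊗ Q)) → R = min(1, 1 − 0.00 + 0.04) = min(1, 1.04) = 1.00
Q ∧ Q = min(0.35, 0.35) = 0.35
~(Q ∧ Q) = 1 − 0.35 = 0.65
((R ⊗ (P ⊗ Q)) → R) ∧ ~(Q ∧ Q) = min(1.00, 0.65) = 0.65
~(((R ⊗ (P ⊗ Q)) → R) ∧ ~(Q ∧ Q)) = 1 − 0.65 = 0.35
~P ∨ ~(((R ⊗ (P ⊗ Q)) → R) ∧ ~(Q ∧ Q)) = max(0.38, 0.35) = 0.38

0.38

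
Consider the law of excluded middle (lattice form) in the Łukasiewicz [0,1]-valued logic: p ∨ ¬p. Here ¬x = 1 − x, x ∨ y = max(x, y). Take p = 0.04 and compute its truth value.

0.96

¬p = 1 − 0.04 = 0.96
p ∨ ¬p = max(0.04, 0.96) = 0.96
(The value 0.96 < 1 shows this instance is not satisfied; not a Ł∞-tautology — its value is max(a, 1−a).)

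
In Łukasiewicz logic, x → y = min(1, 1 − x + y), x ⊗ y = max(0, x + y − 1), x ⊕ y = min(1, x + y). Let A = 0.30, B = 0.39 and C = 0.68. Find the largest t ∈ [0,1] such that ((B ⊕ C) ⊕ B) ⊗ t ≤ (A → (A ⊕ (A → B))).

B ⊕ C = min(1, 0.39 + 0.68) = min(1, 1.07) = 1.00
(B ⊕ C) ⊕ B = min(1, 1.00 + 0.39) = min(1, 1.39) = 1.00
So the left factor is (B ⊕ C) ⊕ B = 1.00.
A → B = min(1, 1 − 0.30 + 0.39) = min(1, 1.09) = 1.00
A ⊕ (A → B) = min(1, 0.30 + 1.00) = min(1, 1.30) = 1.00
A → (A ⊕ (A → B)) = min(1, 1 − 0.30 + 1.00) = min(1, 1.70) = 1.00
So the right-hand bound is A → (A ⊕ (A → B)) = 1.00.
The residuum of the Łukasiewicz t-norm gives the supremum: min(1, 1 − 1.00 + 1.00).
1 − 1.00 + 1.00 = 1.00, so t = min(1, 1.00) = 1.00.
Check: 1.00 ⊗ 1.00 = max(0, 1.00) = 1.00 ≤ 1.00.

1.00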